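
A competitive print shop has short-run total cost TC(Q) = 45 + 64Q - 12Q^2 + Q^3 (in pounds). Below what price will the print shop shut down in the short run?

£28 per unit

The shutdown price is the minimum of AVC. VC = 64Q - 12Q^2 + Q^3, so AVC = 64 - 12Q + Q^2.
dAVC/dQ = -12 + 2Q = 0 gives Q = 6. min AVC = 64 - 12·6 + 6^2 = 28.
So the shutdown price is £28.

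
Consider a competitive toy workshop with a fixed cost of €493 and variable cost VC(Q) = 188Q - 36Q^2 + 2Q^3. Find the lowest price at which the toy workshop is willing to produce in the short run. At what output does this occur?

The shutdown price is the minimum of AVC. VC = 188Q - 36Q^2 + 2Q^3, so AVC = 188 - 36Q + 2Q^2.
At the minimum of AVC, MC = AVC. MC = 188 - 72Q + 6Q^2; setting MC = AVC gives 4Q^2 - 36Q = 0, so Q = 9. min AVC = 26.
The firm shuts down for any P below €26.

€26 per unit, at Q = 9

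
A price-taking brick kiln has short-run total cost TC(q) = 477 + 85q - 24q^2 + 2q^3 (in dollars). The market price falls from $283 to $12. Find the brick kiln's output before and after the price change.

MC = 85 - 48q + 6q^2; the shutdown threshold is min AVC = $13 (at q = 6).
With P = $283 above the shutdown price, P = MC gives q = 11.
At P = $12 < min AVC = $13, price no longer covers variable cost at any output, so the firm shuts down: q = 0.

Output falls from 11 to 0 (the firm shuts down)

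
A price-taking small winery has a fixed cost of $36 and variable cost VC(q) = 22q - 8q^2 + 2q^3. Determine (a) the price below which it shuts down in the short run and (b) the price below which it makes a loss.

Shutdown price = $14; break-even price = $28

AVC = 22 - 8q + 2q^2; minimized at q = 2, giving min AVC = $14. That is the shutdown price.
ATC = 36/q + 22 - 8q + 2q^2. Setting dATC/dq = −36/q^2 − 8 + 4q = 0 gives q = 3 (since 4·3^3 − 8·3^2 = 36).
min ATC = 36/3 + 22 − 8·3 + 2·3^2 = $28. That is the break-even price.
For $14 ≤ P < $28 the firm produces at a loss; below $14 it shuts down.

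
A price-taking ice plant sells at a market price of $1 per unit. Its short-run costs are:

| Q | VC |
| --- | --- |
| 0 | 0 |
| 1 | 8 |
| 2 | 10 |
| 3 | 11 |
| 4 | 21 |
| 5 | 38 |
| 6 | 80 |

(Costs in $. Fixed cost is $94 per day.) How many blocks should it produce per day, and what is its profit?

Q = 0 (shut down); profit = -$94

Compute π = P·Q − TC at each output: Q=0: -94; Q=1: -101; Q=2: -102; Q=3: -102; Q=4: -111; Q=5: -127; Q=6: -168.
Profit is highest at Q = 0. Equivalently, the lowest AVC in the table is 11/3 ≈ $3.67 at Q = 3, and P = $1 falls below it — price never covers variable cost, so the firm shuts down and loses only its fixed cost.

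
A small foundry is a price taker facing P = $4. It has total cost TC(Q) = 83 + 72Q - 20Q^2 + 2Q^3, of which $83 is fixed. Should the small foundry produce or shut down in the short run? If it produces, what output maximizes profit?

Shut down

From TC, MC = TC'(Q) = 72 - 40Q + 6Q^2 and AVC = VC/Q = 72 - 20Q + 2Q^2.
AVC hits its minimum where MC = AVC, at Q = 5, giving min AVC = 72 - 20·5 + 2·5^2 = $22.
Since P = $4 < min AVC = $22, price fails to cover variable cost at any output.
The firm minimizes its loss by shutting down and losing only its fixed cost of $83.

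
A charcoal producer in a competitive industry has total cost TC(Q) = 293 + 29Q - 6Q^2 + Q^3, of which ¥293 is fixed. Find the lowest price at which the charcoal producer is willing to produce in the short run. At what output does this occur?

Short-run supply begins at min AVC. From VC = 29Q - 6Q^2 + Q^3, AVC = 29 - 6Q + Q^2.
At the minimum of AVC, MC = AVC. MC = 29 - 12Q + 3Q^2; setting MC = AVC gives 2Q^2 - 6Q = 0, so Q = 3. min AVC = 20.
For P < ¥20 the firm produces nothing.

¥20 per unit, at Q = 3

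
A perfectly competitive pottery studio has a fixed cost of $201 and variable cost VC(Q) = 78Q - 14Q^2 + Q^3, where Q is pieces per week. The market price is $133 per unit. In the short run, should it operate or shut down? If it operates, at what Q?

Variable cost is VC = 78Q - 14Q^2 + Q^3, so AVC = VC/Q = 78 - 14Q + Q^2 and MC = dTC/dQ = 78 - 28Q + 3Q^2.
AVC is minimized where dAVC/dQ = -14 + 2Q = 0, at Q = 7; min AVC = 78 - 14·7 + 7^2 = $29.
Because $133 ≥ $29, revenue can cover variable cost; the firm operates.
P = MC gives -55 - 28Q + 3Q^2 = 0, with roots -5/3 and 11. Take the larger (rising MC): Q* = 11.
Check: AVC at Q = 11 is $45 ≤ P, so revenue covers variable cost.
Profit = P·Q − TC = 133·11 − 696 = $767.

Produce at Q = 11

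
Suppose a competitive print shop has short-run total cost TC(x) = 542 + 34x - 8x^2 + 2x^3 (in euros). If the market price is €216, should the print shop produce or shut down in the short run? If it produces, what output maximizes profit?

Produce at x = 7

Variable cost is VC = 34x - 8x^2 + 2x^3, so AVC = VC/x = 34 - 8x + 2x^2 and MC = dTC/dx = 34 - 16x + 6x^2.
AVC is minimized where dAVC/dx = -8 + 4x = 0, at x = 2; min AVC = 34 - 8·2 + 2·2^2 = €26.
Since P = €216 ≥ min AVC = €26, price covers variable cost and the firm should produce.
P = MC gives -182 - 16x + 6x^2 = 0, with roots -13/3 and 7. Take the larger (rising MC): x* = 7.
Check: AVC at x = 7 is €76 ≤ P, so revenue covers variable cost.
Profit = P·x − TC = 216·7 − 1074 = €438.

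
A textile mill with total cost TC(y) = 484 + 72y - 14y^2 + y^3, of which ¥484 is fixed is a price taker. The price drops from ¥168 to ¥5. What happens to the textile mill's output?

Output falls from 12 to 0 (the firm shuts down)

AVC = 72 - 14y + y^2, minimized at y = 7 where min AVC = ¥23. MC = 72 - 28y + 3y^2.
With P = ¥168 above the shutdown price, P = MC gives y = 12.
At P = ¥5 < min AVC = ¥23, price no longer covers variable cost at any output, so the firm shuts down: y = 0.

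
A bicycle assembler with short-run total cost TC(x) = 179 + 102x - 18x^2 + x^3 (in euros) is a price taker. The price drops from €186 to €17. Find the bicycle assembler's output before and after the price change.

MC = 102 - 36x + 3x^2; the shutdown threshold is min AVC = €21 (at x = 9).
With P = €186 above the shutdown price, P = MC gives x = 14.
At P = €17 < min AVC = €21, price no longer covers variable cost at any output, so the firm shuts down: x = 0.

Output falls from 14 to 0 (the firm shuts down)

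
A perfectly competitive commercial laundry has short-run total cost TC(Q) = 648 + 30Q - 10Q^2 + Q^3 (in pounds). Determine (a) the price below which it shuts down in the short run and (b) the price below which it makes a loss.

AVC = 30 - 10Q + Q^2; minimized at Q = 5, giving min AVC = £5. That is the shutdown price.
ATC = 648/Q + 30 - 10Q + Q^2. Setting dATC/dQ = −648/Q^2 − 10 + 2Q = 0 gives Q = 9 (since 2·9^3 − 10·9^2 = 648).
min ATC = 648/9 + 30 − 10·9 + 9^2 = £93. That is the break-even price.
Between these two prices the firm operates at a loss; above £93 it earns a profit.

Shutdown price = £5; break-even price = £93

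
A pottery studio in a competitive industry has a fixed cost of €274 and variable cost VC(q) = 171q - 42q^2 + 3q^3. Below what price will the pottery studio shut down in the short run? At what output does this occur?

The shutdown price is the minimum of AVC. VC = 171q - 42q^2 + 3q^3, so AVC = 171 - 42q + 3q^2.
At the minimum of AVC, MC = AVC. MC = 171 - 84q + 9q^2; setting MC = AVC gives 6q^2 - 42q = 0, so q = 7. min AVC = 24.
So the shutdown price is €24.

€24 per unit, at q = 7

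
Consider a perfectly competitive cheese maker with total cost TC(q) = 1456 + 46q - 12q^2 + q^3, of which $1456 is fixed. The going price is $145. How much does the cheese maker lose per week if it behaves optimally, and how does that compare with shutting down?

AVC = 46 - 12q + q^2; min AVC = $10 at q = 6. Since P = $145 ≥ min AVC, the firm produces.
MC = 46 - 24q + 3q^2. Setting P = MC and taking the root on the rising branch gives q* = 11.
TR = 145·11 = 1595. TC = 1456 + 385 = 1841. Profit = 1595 − 1841 = -$246.
By producing, the firm covers all variable cost plus $1210 of fixed cost; shutting down would lose the full $1456.

Profit = -$246 at q = 11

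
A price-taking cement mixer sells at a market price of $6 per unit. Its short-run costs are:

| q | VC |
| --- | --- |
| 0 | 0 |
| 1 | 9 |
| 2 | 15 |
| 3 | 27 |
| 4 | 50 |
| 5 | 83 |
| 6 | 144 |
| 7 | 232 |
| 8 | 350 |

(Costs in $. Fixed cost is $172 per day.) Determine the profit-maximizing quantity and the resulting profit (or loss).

q = 0 (shut down); profit = -$172

Tabulate TR − TC: q=0: -172; q=1: -175; q=2: -175; q=3: -181; q=4: -198; q=5: -225; q=6: -280; q=7: -362; q=8: -474.
Profit is highest at q = 0. Equivalently, the lowest AVC in the table is 15/2 ≈ $7.50 at q = 2, and P = $6 falls below it — price never covers variable cost, so the firm shuts down and loses only its fixed cost.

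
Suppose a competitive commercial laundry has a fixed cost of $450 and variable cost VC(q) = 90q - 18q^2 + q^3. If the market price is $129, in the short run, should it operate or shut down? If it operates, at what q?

Strip out fixed cost: VC = 90q - 18q^2 + q^3. Then AVC = 90 - 18q + q^2 and MC = 90 - 36q + 3q^2.
AVC hits its minimum where MC = AVC, at q = 9, giving min AVC = 90 - 18·9 + 9^2 = $9.
P = $129 exceeds min AVC = $9, so the firm stays open.
P = MC gives -39 - 36q + 3q^2 = 0, with roots -1 and 13. Take the larger (rising MC): q* = 13.
Check: AVC at q = 13 is $25 ≤ P, so revenue covers variable cost.
Profit = P·q − TC = 129·13 − 775 = $902.

Produce at q = 13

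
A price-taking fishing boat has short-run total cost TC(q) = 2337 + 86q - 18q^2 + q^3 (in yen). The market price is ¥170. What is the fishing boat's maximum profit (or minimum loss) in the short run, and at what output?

AVC = 86 - 18q + q^2 has its minimum ¥5 at q = 9; price ¥170 clears that bar, so the firm operates.
With MC = 86 - 36q + 3q^2, P = MC on the upward-sloping part at q* = 14.
TR = 170·14 = 2380. TC = 2337 + 420 = 2757. Profit = 2380 − 2757 = -¥377.
By producing, the firm covers all variable cost plus ¥1960 of fixed cost; shutting down would lose the full ¥2337.

Profit = -¥377 at q = 14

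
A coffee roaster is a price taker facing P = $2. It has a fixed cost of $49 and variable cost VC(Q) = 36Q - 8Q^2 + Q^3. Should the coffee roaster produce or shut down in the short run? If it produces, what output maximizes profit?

From TC, MC = TC'(Q) = 36 - 16Q + 3Q^2 and AVC = VC/Q = 36 - 8Q + Q^2.
AVC hits its minimum where MC = AVC, at Q = 4, giving min AVC = 36 - 8·4 + 4^2 = $20.
With P < min AVC ($2 < $20), every unit sold adds to the loss.
Best response: produce nothing and absorb the $49 fixed cost.

Shut down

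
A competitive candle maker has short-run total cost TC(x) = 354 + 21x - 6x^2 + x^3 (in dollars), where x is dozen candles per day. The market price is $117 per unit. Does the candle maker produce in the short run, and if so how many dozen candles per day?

Variable cost is VC = 21x - 6x^2 + x^3, so AVC = VC/x = 21 - 6x + x^2 and MC = dTC/dx = 21 - 12x + 3x^2.
AVC is minimized where dAVC/dx = -6 + 2x = 0, at x = 3; min AVC = 21 - 6·3 + 3^2 = $12.
Because $117 ≥ $12, revenue can cover variable cost; the firm operates.
P = MC gives -96 - 12x + 3x^2 = 0, with roots -4 and 8. Take the larger (rising MC): x* = 8.
Check: AVC at x = 8 is $37 ≤ P, so revenue covers variable cost.
Profit = P·x − TC = 117·8 − 650 = $286.

Produce at x = 8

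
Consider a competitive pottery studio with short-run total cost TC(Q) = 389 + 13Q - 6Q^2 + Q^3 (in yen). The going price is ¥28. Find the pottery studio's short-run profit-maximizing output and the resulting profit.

AVC = 13 - 6Q + Q^2; min AVC = ¥4 at Q = 3. Since P = ¥28 ≥ min AVC, the firm produces.
MC = 13 - 12Q + 3Q^2. Setting P = MC and taking the root on the rising branch gives Q* = 5.
TR = 28·5 = 140. TC = 389 + 40 = 429. Profit = 140 − 429 = -¥289.
That loss of ¥289 beats the ¥389 the firm would lose by shutting down; producing recovers ¥100 of fixed cost.

Profit = -¥289 at Q = 5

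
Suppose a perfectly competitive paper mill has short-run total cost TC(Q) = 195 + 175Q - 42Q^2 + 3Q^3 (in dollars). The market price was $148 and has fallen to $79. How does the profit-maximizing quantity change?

MC = 175 - 84Q + 9Q^2; the shutdown threshold is min AVC = $28 (at Q = 7).
With P = $148 above the shutdown price, P = MC gives Q = 9.
At P = $79 ≥ min AVC, set P = MC: Q = 8. The firm stays open but cuts output.

Output falls from 9 to 8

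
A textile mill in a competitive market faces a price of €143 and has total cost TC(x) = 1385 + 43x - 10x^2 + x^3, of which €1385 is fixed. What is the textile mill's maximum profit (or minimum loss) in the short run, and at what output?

AVC = 43 - 10x + x^2; min AVC = €18 at x = 5. Since P = €143 ≥ min AVC, the firm produces.
With MC = 43 - 20x + 3x^2, P = MC on the upward-sloping part at x* = 10.
TR = 143·10 = 1430. TC = 1385 + 430 = 1815. Profit = 1430 − 1815 = -€385.
By producing, the firm covers all variable cost plus €1000 of fixed cost; shutting down would lose the full €1385.

Profit = -€385 at x = 10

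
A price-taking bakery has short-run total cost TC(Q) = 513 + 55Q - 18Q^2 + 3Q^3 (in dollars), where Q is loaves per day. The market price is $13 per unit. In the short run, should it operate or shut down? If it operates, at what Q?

Shut down

From TC, MC = TC'(Q) = 55 - 36Q + 9Q^2 and AVC = VC/Q = 55 - 18Q + 3Q^2.
The AVC parabola has its vertex at Q = 18/6 = 3, where AVC = 55 - 18·3 + 3·3^2 = $28.
With P < min AVC ($13 < $28), every unit sold adds to the loss.
The firm minimizes its loss by shutting down and losing only its fixed cost of $513.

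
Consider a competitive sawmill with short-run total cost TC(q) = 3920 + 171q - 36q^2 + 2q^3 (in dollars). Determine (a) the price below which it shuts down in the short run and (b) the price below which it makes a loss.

Shutdown price = $9; break-even price = $339

AVC = 171 - 36q + 2q^2; minimized at q = 9, giving min AVC = $9. That is the shutdown price.
ATC = 3920/q + 171 - 36q + 2q^2. Setting dATC/dq = −3920/q^2 − 36 + 4q = 0 gives q = 14 (since 4·14^3 − 36·14^2 = 3920).
min ATC = 3920/14 + 171 − 36·14 + 2·14^2 = $339. That is the break-even price.
Between these two prices the firm operates at a loss; above $339 it earns a profit.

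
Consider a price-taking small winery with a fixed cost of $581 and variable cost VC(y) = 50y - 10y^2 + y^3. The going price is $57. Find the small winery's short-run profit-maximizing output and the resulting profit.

Profit = -$385 at y = 7

AVC = 50 - 10y + y^2 has its minimum $25 at y = 5; price $57 clears that bar, so the firm operates.
MC = 50 - 20y + 3y^2. Setting P = MC and taking the root on the rising branch gives y* = 7.
TR = 57·7 = 399. TC = 581 + 203 = 784. Profit = 399 − 784 = -$385.
By producing, the firm covers all variable cost plus $196 of fixed cost; shutting down would lose the full $581.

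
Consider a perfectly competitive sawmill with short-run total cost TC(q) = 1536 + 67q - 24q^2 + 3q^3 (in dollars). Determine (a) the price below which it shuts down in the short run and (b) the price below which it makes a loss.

Shutdown price = min AVC. AVC = 67 - 24q + 3q^2, with vertex at q = 4 and minimum $19.
ATC = 1536/q + 67 - 24q + 3q^2. Setting dATC/dq = −1536/q^2 − 24 + 6q = 0 gives q = 8 (since 6·8^3 − 24·8^2 = 1536).
min ATC = 1536/8 + 67 − 24·8 + 3·8^2 = $259. That is the break-even price.
Between these two prices the firm operates at a loss; above $259 it earns a profit.

Shutdown price = $19; break-even price = $259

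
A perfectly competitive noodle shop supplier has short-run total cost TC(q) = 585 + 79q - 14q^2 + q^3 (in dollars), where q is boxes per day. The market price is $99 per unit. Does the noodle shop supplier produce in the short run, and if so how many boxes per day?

Strip out fixed cost: VC = 79q - 14q^2 + q^3. Then AVC = 79 - 14q + q^2 and MC = 79 - 28q + 3q^2.
AVC hits its minimum where MC = AVC, at q = 7, giving min AVC = 79 - 14·7 + 7^2 = $30.
Since P = $99 ≥ min AVC = $30, price covers variable cost and the firm should produce.
Solving P = MC: -20 - 28q + 3q^2 = 0 ⇒ q = -2/3 or 10. On the upward-sloping branch, q* = 10.
Check: AVC at q = 10 is $39 ≤ P, so revenue covers variable cost.
Profit = P·q − TC = 99·10 − 975 = $15.

Produce at q = 10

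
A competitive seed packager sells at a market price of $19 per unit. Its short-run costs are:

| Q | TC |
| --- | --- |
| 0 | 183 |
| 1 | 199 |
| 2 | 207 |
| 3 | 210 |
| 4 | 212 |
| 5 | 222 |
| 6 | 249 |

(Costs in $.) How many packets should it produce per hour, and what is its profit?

Compute π = P·Q − TC at each output: Q=0: -183; Q=1: -180; Q=2: -169; Q=3: -153; Q=4: -136; Q=5: -127; Q=6: -135.
Profit is maximized at Q = 5. AVC there is 39/5 = $7.80 ≤ P, so producing beats shutting down (which would give -$183).

Q = 5; profit = -$127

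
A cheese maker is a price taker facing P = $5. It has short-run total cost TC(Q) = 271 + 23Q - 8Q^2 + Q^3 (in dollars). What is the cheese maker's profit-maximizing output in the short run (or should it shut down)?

Strip out fixed cost: VC = 23Q - 8Q^2 + Q^3. Then AVC = 23 - 8Q + Q^2 and MC = 23 - 16Q + 3Q^2.
The AVC parabola has its vertex at Q = 8/2 = 4, where AVC = 23 - 8·4 + 4^2 = $7.
With P < min AVC ($5 < $7), every unit sold adds to the loss.
Shutting down limits the loss to fixed cost, $271.

Shut down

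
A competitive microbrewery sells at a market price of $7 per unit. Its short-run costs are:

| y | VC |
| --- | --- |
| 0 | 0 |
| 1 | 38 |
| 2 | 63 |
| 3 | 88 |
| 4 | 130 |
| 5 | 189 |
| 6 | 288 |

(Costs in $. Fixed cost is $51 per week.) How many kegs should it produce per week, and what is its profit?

y = 0 (shut down); profit = -$51

Tabulate TR − TC: y=0: -51; y=1: -82; y=2: -100; y=3: -118; y=4: -153; y=5: -205; y=6: -297.
Profit is highest at y = 0. Equivalently, the lowest AVC in the table is 88/3 ≈ $29.33 at y = 3, and P = $7 falls below it — price never covers variable cost, so the firm shuts down and loses only its fixed cost.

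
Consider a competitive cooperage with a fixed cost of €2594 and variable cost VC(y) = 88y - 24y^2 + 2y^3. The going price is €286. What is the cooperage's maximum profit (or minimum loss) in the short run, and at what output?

AVC = 88 - 24y + 2y^2; min AVC = €16 at y = 6. Since P = €286 ≥ min AVC, the firm produces.
MC = 88 - 48y + 6y^2. Setting P = MC and taking the root on the rising branch gives y* = 11.
TR = 286·11 = 3146. TC = 2594 + 726 = 3320. Profit = 3146 − 3320 = -€174.
Shutting down would mean losing the fixed cost of €2594, so operating at a loss of €174 is better by €2420.

Profit = -€174 at y = 11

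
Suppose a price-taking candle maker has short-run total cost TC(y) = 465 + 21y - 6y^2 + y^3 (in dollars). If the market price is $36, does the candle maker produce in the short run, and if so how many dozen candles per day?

Variable cost is VC = 21y - 6y^2 + y^3, so AVC = VC/y = 21 - 6y + y^2 and MC = dTC/dy = 21 - 12y + 3y^2.
The AVC parabola has its vertex at y = 6/2 = 3, where AVC = 21 - 6·3 + 3^2 = $12.
P = $36 exceeds min AVC = $12, so the firm stays open.
Set P = MC: 36 = 21 - 12y + 3y^2 → -15 - 12y + 3y^2 = 0. The roots are y = -1 and y = 5; the profit-maximizing output is on the rising part of MC, so y* = 5.
Check: AVC at y = 5 is $16 ≤ P, so revenue covers variable cost.
Profit = P·y − TC = 36·5 − 545 = -$365, a loss, but smaller than the $465 fixed cost the firm would lose by shutting down.

Produce at y = 5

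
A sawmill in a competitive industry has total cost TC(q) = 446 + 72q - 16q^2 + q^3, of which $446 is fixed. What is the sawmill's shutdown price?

$8 per unit

The shutdown price is the minimum of AVC. VC = 72q - 16q^2 + q^3, so AVC = 72 - 16q + q^2.
dAVC/dq = -16 + 2q = 0 gives q = 8. min AVC = 72 - 16·8 + 8^2 = 8.
For P < $8 the firm produces nothing.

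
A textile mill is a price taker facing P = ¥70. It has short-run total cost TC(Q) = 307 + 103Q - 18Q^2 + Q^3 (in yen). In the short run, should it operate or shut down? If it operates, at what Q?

From TC, MC = TC'(Q) = 103 - 36Q + 3Q^2 and AVC = VC/Q = 103 - 18Q + Q^2.
AVC hits its minimum where MC = AVC, at Q = 9, giving min AVC = 103 - 18·9 + 9^2 = ¥22.
P = ¥70 exceeds min AVC = ¥22, so the firm stays open.
P = MC gives 33 - 36Q + 3Q^2 = 0, with roots 1 and 11. Take the larger (rising MC): Q* = 11.
Check: AVC at Q = 11 is ¥26 ≤ P, so revenue covers variable cost.
Profit = P·Q − TC = 70·11 − 593 = ¥177.

Produce at Q = 11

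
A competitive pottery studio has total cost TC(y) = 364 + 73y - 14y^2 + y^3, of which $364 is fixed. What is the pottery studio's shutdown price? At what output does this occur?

$24 per unit, at y = 7

Short-run supply begins at min AVC. From VC = 73y - 14y^2 + y^3, AVC = 73 - 14y + y^2.
dAVC/dy = -14 + 2y = 0 gives y = 7. min AVC = 73 - 14·7 + 7^2 = 24.
For P < $24 the firm produces nothing.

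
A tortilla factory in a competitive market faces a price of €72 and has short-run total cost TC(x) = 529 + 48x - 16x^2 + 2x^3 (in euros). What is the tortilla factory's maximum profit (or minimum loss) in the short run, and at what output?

Profit = -€241 at x = 6

AVC = 48 - 16x + 2x^2 has its minimum €16 at x = 4; price €72 clears that bar, so the firm operates.
MC = 48 - 32x + 6x^2. Setting P = MC and taking the root on the rising branch gives x* = 6.
TR = 72·6 = 432. TC = 529 + 144 = 673. Profit = 432 − 673 = -€241.
That loss of €241 beats the €529 the firm would lose by shutting down; producing recovers €288 of fixed cost.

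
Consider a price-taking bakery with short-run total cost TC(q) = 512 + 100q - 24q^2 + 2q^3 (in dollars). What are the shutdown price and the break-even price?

Shutdown price = $28; break-even price = $100

Shutdown price = min AVC. AVC = 100 - 24q + 2q^2, with vertex at q = 6 and minimum $28.
ATC = 512/q + 100 - 24q + 2q^2. Setting dATC/dq = −512/q^2 − 24 + 4q = 0 gives q = 8 (since 4·8^3 − 24·8^2 = 512).
min ATC = 512/8 + 100 − 24·8 + 2·8^2 = $100. That is the break-even price.
Between these two prices the firm operates at a loss; above $100 it earns a profit.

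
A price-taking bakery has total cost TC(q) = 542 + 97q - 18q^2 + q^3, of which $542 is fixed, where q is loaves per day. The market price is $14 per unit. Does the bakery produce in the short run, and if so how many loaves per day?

Shut down

Strip out fixed cost: VC = 97q - 18q^2 + q^3. Then AVC = 97 - 18q + q^2 and MC = 97 - 36q + 3q^2.
The AVC parabola has its vertex at q = 18/2 = 9, where AVC = 97 - 18·9 + 9^2 = $16.
Since P = $14 < min AVC = $16, price fails to cover variable cost at any output.
The firm minimizes its loss by shutting down and losing only its fixed cost of $542.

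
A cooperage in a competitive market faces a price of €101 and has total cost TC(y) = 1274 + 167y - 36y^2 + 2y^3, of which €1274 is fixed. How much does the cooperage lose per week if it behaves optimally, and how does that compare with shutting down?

AVC = 167 - 36y + 2y^2; min AVC = €5 at y = 9. Since P = €101 ≥ min AVC, the firm produces.
With MC = 167 - 72y + 6y^2, P = MC on the upward-sloping part at y* = 11.
TR = 101·11 = 1111. TC = 1274 + 143 = 1417. Profit = 1111 − 1417 = -€306.
That loss of €306 beats the €1274 the firm would lose by shutting down; producing recovers €968 of fixed cost.

Profit = -€306 at y = 11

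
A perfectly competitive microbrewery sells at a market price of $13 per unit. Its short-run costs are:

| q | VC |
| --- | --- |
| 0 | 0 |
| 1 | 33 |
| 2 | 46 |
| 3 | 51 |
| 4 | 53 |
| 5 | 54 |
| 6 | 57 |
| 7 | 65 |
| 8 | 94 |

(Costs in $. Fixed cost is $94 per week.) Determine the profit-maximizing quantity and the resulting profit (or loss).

q = 7; profit = -$68

Tabulate TR − TC: q=0: -94; q=1: -114; q=2: -114; q=3: -106; q=4: -95; q=5: -83; q=6: -73; q=7: -68; q=8: -84.
Profit is maximized at q = 7. AVC there is 65/7 = $9.29 ≤ P, so producing beats shutting down (which would give -$94).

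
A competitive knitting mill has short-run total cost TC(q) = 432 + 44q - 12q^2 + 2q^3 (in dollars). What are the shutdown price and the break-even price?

Shutdown price = $26; break-even price = $116

Shutdown price = min AVC. AVC = 44 - 12q + 2q^2, with vertex at q = 3 and minimum $26.
ATC = 432/q + 44 - 12q + 2q^2. Setting dATC/dq = −432/q^2 − 12 + 4q = 0 gives q = 6 (since 4·6^3 − 12·6^2 = 432).
min ATC = 432/6 + 44 − 12·6 + 2·6^2 = $116. That is the break-even price.
Between these two prices the firm operates at a loss; above $116 it earns a profit.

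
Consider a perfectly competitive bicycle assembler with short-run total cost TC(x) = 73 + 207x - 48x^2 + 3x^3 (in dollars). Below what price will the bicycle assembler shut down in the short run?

$15 per unit

The shutdown price is the minimum of AVC. VC = 207x - 48x^2 + 3x^3, so AVC = 207 - 48x + 3x^2.
dAVC/dx = -48 + 6x = 0 gives x = 8. min AVC = 207 - 48·8 + 3·8^2 = 15.
So the shutdown price is $15.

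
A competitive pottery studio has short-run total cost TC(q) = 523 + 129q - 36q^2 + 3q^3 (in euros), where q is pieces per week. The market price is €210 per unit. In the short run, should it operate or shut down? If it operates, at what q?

Produce at q = 9

Strip out fixed cost: VC = 129q - 36q^2 + 3q^3. Then AVC = 129 - 36q + 3q^2 and MC = 129 - 72q + 9q^2.
The AVC parabola has its vertex at q = 36/6 = 6, where AVC = 129 - 36·6 + 3·6^2 = €21.
Because €210 ≥ €21, revenue can cover variable cost; the firm operates.
Set P = MC: 210 = 129 - 72q + 9q^2 → -81 - 72q + 9q^2 = 0. The roots are q = -1 and q = 9; the profit-maximizing output is on the rising part of MC, so q* = 9.
Check: AVC at q = 9 is €48 ≤ P, so revenue covers variable cost.
Profit = P·q − TC = 210·9 − 955 = €935.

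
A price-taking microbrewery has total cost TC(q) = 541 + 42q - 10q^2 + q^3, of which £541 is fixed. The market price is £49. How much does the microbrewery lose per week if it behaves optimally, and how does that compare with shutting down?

Profit = -£345 at q = 7

AVC = 42 - 10q + q^2 has its minimum £17 at q = 5; price £49 clears that bar, so the firm operates.
MC = 42 - 20q + 3q^2. Setting P = MC and taking the root on the rising branch gives q* = 7.
TR = 49·7 = 343. TC = 541 + 147 = 688. Profit = 343 − 688 = -£345.
That loss of £345 beats the £541 the firm would lose by shutting down; producing recovers £196 of fixed cost.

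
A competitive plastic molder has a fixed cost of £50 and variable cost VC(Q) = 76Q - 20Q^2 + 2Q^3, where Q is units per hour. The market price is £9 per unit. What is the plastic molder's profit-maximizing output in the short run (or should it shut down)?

Variable cost is VC = 76Q - 20Q^2 + 2Q^3, so AVC = VC/Q = 76 - 20Q + 2Q^2 and MC = dTC/dQ = 76 - 40Q + 6Q^2.
The AVC parabola has its vertex at Q = 20/4 = 5, where AVC = 76 - 20·5 + 2·5^2 = £26.
With P < min AVC (£9 < £26), every unit sold adds to the loss.
Best response: produce nothing and absorb the £50 fixed cost.

Shut down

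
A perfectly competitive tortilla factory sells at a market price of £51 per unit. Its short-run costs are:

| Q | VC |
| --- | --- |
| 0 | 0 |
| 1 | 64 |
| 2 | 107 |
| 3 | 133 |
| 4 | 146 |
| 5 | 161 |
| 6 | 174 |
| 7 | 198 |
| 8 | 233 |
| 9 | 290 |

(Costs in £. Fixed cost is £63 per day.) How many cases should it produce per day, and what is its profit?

Q = 8; profit = £112

Profit at each row (π = 51Q − TC): Q=0: -63; Q=1: -76; Q=2: -68; Q=3: -43; Q=4: -5; Q=5: 31; Q=6: 69; Q=7: 96; Q=8: 112; Q=9: 106.
Profit is maximized at Q = 8. AVC there is 233/8 = £29.12 ≤ P, so producing beats shutting down (which would give -£63).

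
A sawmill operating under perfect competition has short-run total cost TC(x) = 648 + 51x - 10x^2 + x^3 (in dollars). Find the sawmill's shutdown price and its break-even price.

Shutdown price = $26; break-even price = $114

Shutdown price = min AVC. AVC = 51 - 10x + x^2, with vertex at x = 5 and minimum $26.
ATC = 648/x + 51 - 10x + x^2. Setting dATC/dx = −648/x^2 − 10 + 2x = 0 gives x = 9 (since 2·9^3 − 10·9^2 = 648).
min ATC = 648/9 + 51 − 10·9 + 9^2 = $114. That is the break-even price.
For $26 ≤ P < $114 the firm produces at a loss; below $26 it shuts down.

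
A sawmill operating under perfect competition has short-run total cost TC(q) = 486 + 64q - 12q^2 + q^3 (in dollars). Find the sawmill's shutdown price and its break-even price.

Shutdown price = $28; break-even price = $91

AVC = 64 - 12q + q^2; minimized at q = 6, giving min AVC = $28. That is the shutdown price.
ATC = 486/q + 64 - 12q + q^2. Setting dATC/dq = −486/q^2 − 12 + 2q = 0 gives q = 9 (since 2·9^3 − 12·9^2 = 486).
min ATC = 486/9 + 64 − 12·9 + 9^2 = $91. That is the break-even price.
Between these two prices the firm operates at a loss; above $91 it earns a profit.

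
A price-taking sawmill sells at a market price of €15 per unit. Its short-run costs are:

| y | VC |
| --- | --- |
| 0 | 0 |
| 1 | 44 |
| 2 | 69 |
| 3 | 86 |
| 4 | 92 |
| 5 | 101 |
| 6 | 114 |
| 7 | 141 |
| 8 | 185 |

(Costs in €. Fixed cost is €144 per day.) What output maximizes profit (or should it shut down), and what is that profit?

y = 0 (shut down); profit = -€144

Profit at each row (π = 15y − TC): y=0: -144; y=1: -173; y=2: -183; y=3: -185; y=4: -176; y=5: -170; y=6: -168; y=7: -180; y=8: -209.
Profit is highest at y = 0. Equivalently, the lowest AVC in the table is 114/6 ≈ €19 at y = 6, and P = €15 falls below it — price never covers variable cost, so the firm shuts down and loses only its fixed cost.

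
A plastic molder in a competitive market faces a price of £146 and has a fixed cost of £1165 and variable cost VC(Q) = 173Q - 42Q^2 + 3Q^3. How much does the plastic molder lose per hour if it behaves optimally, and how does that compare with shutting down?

Profit = -£193 at Q = 9

AVC = 173 - 42Q + 3Q^2 has its minimum £26 at Q = 7; price £146 clears that bar, so the firm operates.
MC = 173 - 84Q + 9Q^2. Setting P = MC and taking the root on the rising branch gives Q* = 9.
TR = 146·9 = 1314. TC = 1165 + 342 = 1507. Profit = 1314 − 1507 = -£193.
That loss of £193 beats the £1165 the firm would lose by shutting down; producing recovers £972 of fixed cost.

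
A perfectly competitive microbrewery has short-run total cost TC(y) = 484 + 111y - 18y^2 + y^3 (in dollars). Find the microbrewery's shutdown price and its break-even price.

Shutdown price = $30; break-even price = $78

AVC = 111 - 18y + y^2; minimized at y = 9, giving min AVC = $30. That is the shutdown price.
ATC = 484/y + 111 - 18y + y^2. Setting dATC/dy = −484/y^2 − 18 + 2y = 0 gives y = 11 (since 2·11^3 − 18·11^2 = 484).
min ATC = 484/11 + 111 − 18·11 + 11^2 = $78. That is the break-even price.
Between these two prices the firm operates at a loss; above $78 it earns a profit.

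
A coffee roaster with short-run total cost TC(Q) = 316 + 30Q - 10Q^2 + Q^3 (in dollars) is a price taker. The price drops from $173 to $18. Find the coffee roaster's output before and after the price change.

Output falls from 11 to 6

AVC = 30 - 10Q + Q^2, minimized at Q = 5 where min AVC = $5. MC = 30 - 20Q + 3Q^2.
With P = $173 above the shutdown price, P = MC gives Q = 11.
At P = $18 ≥ min AVC, set P = MC: Q = 6. The firm stays open but cuts output.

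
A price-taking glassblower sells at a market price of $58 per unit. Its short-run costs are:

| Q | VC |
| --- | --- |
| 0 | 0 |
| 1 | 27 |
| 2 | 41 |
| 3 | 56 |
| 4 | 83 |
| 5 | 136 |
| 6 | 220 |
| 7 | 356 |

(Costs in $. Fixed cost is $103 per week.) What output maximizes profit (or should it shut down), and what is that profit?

Q = 5; profit = $51

Profit at each row (π = 58Q − TC): Q=0: -103; Q=1: -72; Q=2: -28; Q=3: 15; Q=4: 46; Q=5: 51; Q=6: 25; Q=7: -53.
Profit is maximized at Q = 5. AVC there is 136/5 = $27.20 ≤ P, so producing beats shutting down (which would give -$103).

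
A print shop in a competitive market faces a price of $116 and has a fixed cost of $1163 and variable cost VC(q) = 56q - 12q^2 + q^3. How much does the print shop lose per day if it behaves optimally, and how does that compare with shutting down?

AVC = 56 - 12q + q^2; min AVC = $20 at q = 6. Since P = $116 ≥ min AVC, the firm produces.
MC = 56 - 24q + 3q^2. Setting P = MC and taking the root on the rising branch gives q* = 10.
TR = 116·10 = 1160. TC = 1163 + 360 = 1523. Profit = 1160 − 1523 = -$363.
By producing, the firm covers all variable cost plus $800 of fixed cost; shutting down would lose the full $1163.

Profit = -$363 at q = 10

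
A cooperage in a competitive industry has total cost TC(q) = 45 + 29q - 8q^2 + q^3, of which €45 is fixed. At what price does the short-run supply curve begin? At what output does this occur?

The firm shuts down when price falls below the minimum of average variable cost. AVC = VC/q = 29 - 8q + q^2.
At the minimum of AVC, MC = AVC. MC = 29 - 16q + 3q^2; setting MC = AVC gives 2q^2 - 8q = 0, so q = 4. min AVC = 13.
So the shutdown price is €13.

€13 per unit, at q = 4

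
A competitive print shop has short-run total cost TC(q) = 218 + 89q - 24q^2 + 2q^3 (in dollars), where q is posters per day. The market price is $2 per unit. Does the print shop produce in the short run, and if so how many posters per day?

Shut down

Variable cost is VC = 89q - 24q^2 + 2q^3, so AVC = VC/q = 89 - 24q + 2q^2 and MC = dTC/dq = 89 - 48q + 6q^2.
The AVC parabola has its vertex at q = 24/4 = 6, where AVC = 89 - 24·6 + 2·6^2 = $17.
Since P = $2 < min AVC = $17, price fails to cover variable cost at any output.
The firm minimizes its loss by shutting down and losing only its fixed cost of $218.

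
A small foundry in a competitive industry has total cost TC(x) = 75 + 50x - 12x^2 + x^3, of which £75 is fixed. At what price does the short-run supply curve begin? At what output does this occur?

£14 per unit, at x = 6

The shutdown price is the minimum of AVC. VC = 50x - 12x^2 + x^3, so AVC = 50 - 12x + x^2.
At the minimum of AVC, MC = AVC. MC = 50 - 24x + 3x^2; setting MC = AVC gives 2x^2 - 12x = 0, so x = 6. min AVC = 14.
So the shutdown price is £14.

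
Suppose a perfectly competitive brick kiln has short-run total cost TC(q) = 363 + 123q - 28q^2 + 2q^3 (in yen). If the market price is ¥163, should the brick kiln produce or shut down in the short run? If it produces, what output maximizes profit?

Produce at q = 10

Variable cost is VC = 123q - 28q^2 + 2q^3, so AVC = VC/q = 123 - 28q + 2q^2 and MC = dTC/dq = 123 - 56q + 6q^2.
The AVC parabola has its vertex at q = 28/4 = 7, where AVC = 123 - 28·7 + 2·7^2 = ¥25.
Because ¥163 ≥ ¥25, revenue can cover variable cost; the firm operates.
P = MC gives -40 - 56q + 6q^2 = 0, with roots -2/3 and 10. Take the larger (rising MC): q* = 10.
Check: AVC at q = 10 is ¥43 ≤ P, so revenue covers variable cost.
Profit = P·q − TC = 163·10 − 793 = ¥837.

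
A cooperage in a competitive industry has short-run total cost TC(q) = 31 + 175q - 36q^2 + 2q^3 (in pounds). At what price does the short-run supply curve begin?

£13 per unit

The shutdown price is the minimum of AVC. VC = 175q - 36q^2 + 2q^3, so AVC = 175 - 36q + 2q^2.
dAVC/dq = -36 + 4q = 0 gives q = 9. min AVC = 175 - 36·9 + 2·9^2 = 13.
So the shutdown price is £13.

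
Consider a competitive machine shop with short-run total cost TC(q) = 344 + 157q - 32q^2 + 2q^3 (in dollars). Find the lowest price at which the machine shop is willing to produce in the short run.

$29 per unit

The firm shuts down when price falls below the minimum of average variable cost. AVC = VC/q = 157 - 32q + 2q^2.
dAVC/dq = -32 + 4q = 0 gives q = 8. min AVC = 157 - 32·8 + 2·8^2 = 29.
For P < $29 the firm produces nothing.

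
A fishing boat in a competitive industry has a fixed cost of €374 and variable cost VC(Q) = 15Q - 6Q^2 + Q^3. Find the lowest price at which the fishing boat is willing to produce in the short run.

€6 per unit

The shutdown price is the minimum of AVC. VC = 15Q - 6Q^2 + Q^3, so AVC = 15 - 6Q + Q^2.
dAVC/dQ = -6 + 2Q = 0 gives Q = 3. min AVC = 15 - 6·3 + 3^2 = 6.
So the shutdown price is €6.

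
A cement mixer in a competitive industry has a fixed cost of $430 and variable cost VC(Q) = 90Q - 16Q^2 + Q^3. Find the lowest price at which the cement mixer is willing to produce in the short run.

$26 per unit

Short-run supply begins at min AVC. From VC = 90Q - 16Q^2 + Q^3, AVC = 90 - 16Q + Q^2.
dAVC/dQ = -16 + 2Q = 0 gives Q = 8. min AVC = 90 - 16·8 + 8^2 = 26.
The firm shuts down for any P below $26.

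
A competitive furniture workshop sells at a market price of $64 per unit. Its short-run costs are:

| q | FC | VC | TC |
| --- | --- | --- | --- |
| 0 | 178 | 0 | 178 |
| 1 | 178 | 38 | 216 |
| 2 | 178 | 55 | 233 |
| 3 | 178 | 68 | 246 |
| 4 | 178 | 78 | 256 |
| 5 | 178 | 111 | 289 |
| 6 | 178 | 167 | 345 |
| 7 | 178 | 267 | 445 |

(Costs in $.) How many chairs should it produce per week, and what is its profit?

q = 6; profit = $39

Tabulate TR − TC: q=0: -178; q=1: -152; q=2: -105; q=3: -54; q=4: 0; q=5: 31; q=6: 39; q=7: 3.
Profit is maximized at q = 6. AVC there is 167/6 = $27.83 ≤ P, so producing beats shutting down (which would give -$178).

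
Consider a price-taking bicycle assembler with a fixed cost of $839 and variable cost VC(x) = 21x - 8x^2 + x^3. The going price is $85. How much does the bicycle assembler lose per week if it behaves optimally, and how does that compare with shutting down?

AVC = 21 - 8x + x^2; min AVC = $5 at x = 4. Since P = $85 ≥ min AVC, the firm produces.
MC = 21 - 16x + 3x^2. Setting P = MC and taking the root on the rising branch gives x* = 8.
TR = 85·8 = 680. TC = 839 + 168 = 1007. Profit = 680 − 1007 = -$327.
That loss of $327 beats the $839 the firm would lose by shutting down; producing recovers $512 of fixed cost.

Profit = -$327 at x = 8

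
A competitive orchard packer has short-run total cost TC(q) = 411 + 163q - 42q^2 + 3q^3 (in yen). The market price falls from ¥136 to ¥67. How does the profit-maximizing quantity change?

Output falls from 9 to 8

AVC = 163 - 42q + 3q^2, minimized at q = 7 where min AVC = ¥16. MC = 163 - 84q + 9q^2.
With P = ¥136 above the shutdown price, P = MC gives q = 9.
At P = ¥67 ≥ min AVC, set P = MC: q = 8. The firm stays open but cuts output.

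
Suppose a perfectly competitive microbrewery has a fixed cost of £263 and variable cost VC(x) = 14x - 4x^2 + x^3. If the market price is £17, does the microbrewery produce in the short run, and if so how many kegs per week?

Produce at x = 3

Strip out fixed cost: VC = 14x - 4x^2 + x^3. Then AVC = 14 - 4x + x^2 and MC = 14 - 8x + 3x^2.
AVC is minimized where dAVC/dx = -4 + 2x = 0, at x = 2; min AVC = 14 - 4·2 + 2^2 = £10.
P = £17 exceeds min AVC = £10, so the firm stays open.
Solving P = MC: -3 - 8x + 3x^2 = 0 ⇒ x = -1/3 or 3. On the upward-sloping branch, x* = 3.
Check: AVC at x = 3 is £11 ≤ P, so revenue covers variable cost.
Profit = P·x − TC = 17·3 − 296 = -£245, a loss, but smaller than the £263 fixed cost the firm would lose by shutting down.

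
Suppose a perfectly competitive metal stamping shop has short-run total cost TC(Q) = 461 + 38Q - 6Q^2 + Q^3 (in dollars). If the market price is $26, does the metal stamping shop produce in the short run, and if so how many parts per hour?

Shut down

Variable cost is VC = 38Q - 6Q^2 + Q^3, so AVC = VC/Q = 38 - 6Q + Q^2 and MC = dTC/dQ = 38 - 12Q + 3Q^2.
The AVC parabola has its vertex at Q = 6/2 = 3, where AVC = 38 - 6·3 + 3^2 = $29.
P = $26 lies below min AVC = $29; no output level covers variable cost.
Best response: produce nothing and absorb the $461 fixed cost.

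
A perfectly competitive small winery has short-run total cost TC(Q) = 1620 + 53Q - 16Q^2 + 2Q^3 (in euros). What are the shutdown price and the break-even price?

Shutdown price = min AVC. AVC = 53 - 16Q + 2Q^2, with vertex at Q = 4 and minimum €21.
ATC = 1620/Q + 53 - 16Q + 2Q^2. Setting dATC/dQ = −1620/Q^2 − 16 + 4Q = 0 gives Q = 9 (since 4·9^3 − 16·9^2 = 1620).
min ATC = 1620/9 + 53 − 16·9 + 2·9^2 = €251. That is the break-even price.
Between these two prices the firm operates at a loss; above €251 it earns a profit.

Shutdown price = €21; break-even price = €251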